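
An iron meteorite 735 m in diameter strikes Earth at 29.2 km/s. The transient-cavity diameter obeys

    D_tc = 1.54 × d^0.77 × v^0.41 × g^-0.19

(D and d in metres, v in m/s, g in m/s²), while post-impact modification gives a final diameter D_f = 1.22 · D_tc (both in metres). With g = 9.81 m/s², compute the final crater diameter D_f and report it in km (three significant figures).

v = 29200 m/s.
d^0.77 = 735^0.77 = 161.1
v^0.41 = 29200^0.41 = 67.73
g^-0.19 = 9.81^-0.19 = 0.6480
D_tc = 1.54 × 161.1 × 67.73 × 0.6480 = 10890 m
D_f = 1.22 × 10890 = 13286 m
     = 13.29 km

D_f ≈ 13.3 km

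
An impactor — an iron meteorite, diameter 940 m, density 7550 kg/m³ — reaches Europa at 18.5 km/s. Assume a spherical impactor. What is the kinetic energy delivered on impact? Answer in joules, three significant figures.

E ≈ 5.62 × 10^20 J

v = 18500 m/s.
Mass m = (π/6) ρ d³ = (π/6) × 7550 × (940)³ = 3.283 × 10^12 kg
E = ½ m v² = 0.5 × 3.283 × 10^12 × (18500)² = 5.618 × 10^20 J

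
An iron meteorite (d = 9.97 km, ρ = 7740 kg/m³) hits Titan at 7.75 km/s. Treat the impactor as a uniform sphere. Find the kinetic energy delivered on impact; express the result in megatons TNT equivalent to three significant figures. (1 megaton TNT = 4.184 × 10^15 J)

d = 9970 m; v = 7750 m/s.
Mass m = (π/6) ρ d³ = (π/6) × 7740 × (9970)³ = 4.016 × 10^15 kg
E = ½ m v² = 0.5 × 4.016 × 10^15 × (7750)² = 1.206 × 10^23 J
   = 1.206 × 10^23 / 4.184×10^15 = 2.882 × 10^7 Mt

E ≈ 2.88 × 10^7 Mt TNT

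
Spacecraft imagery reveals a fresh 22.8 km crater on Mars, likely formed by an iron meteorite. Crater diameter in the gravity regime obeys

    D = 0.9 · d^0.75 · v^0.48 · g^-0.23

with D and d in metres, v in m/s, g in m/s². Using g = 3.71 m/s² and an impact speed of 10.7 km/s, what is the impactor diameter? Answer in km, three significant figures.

d ≈ 2.93 km

Rearranging for d: d = [D / (0.9 · 10700^0.48 · 3.71^-0.23)]^(1/0.75).
D = 22800 m.
10700^0.48 = 85.92
3.71^-0.23 = 0.7397
Denominator = 0.9 × 85.92 × 0.7397 = 57.20
D / 57.20 = 22800 / 57.20 = 398.6
d = 398.6^(1/0.75) = 398.6^1.3333 = 2933 m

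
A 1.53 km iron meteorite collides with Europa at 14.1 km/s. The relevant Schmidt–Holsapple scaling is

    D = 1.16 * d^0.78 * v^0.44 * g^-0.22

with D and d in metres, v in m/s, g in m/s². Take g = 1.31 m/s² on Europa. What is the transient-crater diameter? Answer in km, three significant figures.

In SI units: d = 1530 m, v = 14100 m/s.
d^0.78 = 1530^0.78 = 304.8
v^0.44 = 14100^0.44 = 66.94
g^-0.22 = 1.31^-0.22 = 0.9423
D = 1.16 × 304.8 × 66.94 × 0.9423 = 22302 m
   = 22.30 km

D ≈ 22.3 km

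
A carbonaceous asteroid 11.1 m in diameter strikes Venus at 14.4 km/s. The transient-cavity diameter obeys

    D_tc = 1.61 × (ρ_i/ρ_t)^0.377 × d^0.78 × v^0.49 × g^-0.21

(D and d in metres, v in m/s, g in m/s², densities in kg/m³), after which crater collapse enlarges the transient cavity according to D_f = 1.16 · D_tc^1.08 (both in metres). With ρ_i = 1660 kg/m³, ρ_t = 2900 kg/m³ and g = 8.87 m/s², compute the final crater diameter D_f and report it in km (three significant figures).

v = 14400 m/s.
(ρ_i/ρ_t)^0.377 = (1660/2900)^0.377 = 0.8103
d^0.78 = 11.1^0.78 = 6.537
v^0.49 = 14400^0.49 = 109.0
g^-0.21 = 8.87^-0.21 = 0.6323
D_tc = 1.61 × 0.8103 × 6.537 × 109.0 × 0.6323 = 587.8 m
D_f = 1.16 × (587.8)^1.08 = 1136 m
     = 1.136 km

D_f ≈ 1.14 km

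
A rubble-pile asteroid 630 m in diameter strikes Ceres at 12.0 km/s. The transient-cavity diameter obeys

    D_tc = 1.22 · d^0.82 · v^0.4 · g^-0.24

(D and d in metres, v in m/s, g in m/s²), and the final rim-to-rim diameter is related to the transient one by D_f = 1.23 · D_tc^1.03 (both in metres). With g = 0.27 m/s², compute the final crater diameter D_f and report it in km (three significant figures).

D_f ≈ 23.1 km

v = 12000 m/s.
d^0.82 = 630^0.82 = 197.5
v^0.4 = 12000^0.4 = 42.82
g^-0.24 = 0.27^-0.24 = 1.369
D_tc = 1.22 × 197.5 × 42.82 × 1.369 = 14120 m
D_f = 1.23 × (14120)^1.03 = 23133 m
     = 23.13 km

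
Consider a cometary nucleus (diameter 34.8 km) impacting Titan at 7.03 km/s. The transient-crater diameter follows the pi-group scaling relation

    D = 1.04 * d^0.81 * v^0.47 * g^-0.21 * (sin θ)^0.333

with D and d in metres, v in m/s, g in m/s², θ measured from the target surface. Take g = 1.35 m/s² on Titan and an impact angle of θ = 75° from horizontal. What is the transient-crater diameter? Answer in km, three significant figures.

D ≈ 296 km

In SI units: d = 34800 m, v = 7030 m/s.
d^0.81 = 34800^0.81 = 4772
v^0.47 = 7030^0.47 = 64.28
g^-0.21 = 1.35^-0.21 = 0.9389
(sin 75°)^0.333 = 0.9659^0.333 = 0.9885
D = 1.04 × 4772 × 64.28 × 0.9389 × 0.9885 = 2.961 × 10^5 m
   = 296.1 km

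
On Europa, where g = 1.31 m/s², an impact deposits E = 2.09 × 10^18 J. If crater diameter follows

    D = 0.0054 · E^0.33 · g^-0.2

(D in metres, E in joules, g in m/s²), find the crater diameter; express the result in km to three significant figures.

D ≈ 5.68 km

E^0.33 = (2.09 × 10^18)^0.33 = 1.111 × 10^6
g^-0.2 = 1.31^-0.2 = 0.9474
D = 0.0054 × 1.111 × 10^6 × 0.9474 = 5684 m
   = 5.684 km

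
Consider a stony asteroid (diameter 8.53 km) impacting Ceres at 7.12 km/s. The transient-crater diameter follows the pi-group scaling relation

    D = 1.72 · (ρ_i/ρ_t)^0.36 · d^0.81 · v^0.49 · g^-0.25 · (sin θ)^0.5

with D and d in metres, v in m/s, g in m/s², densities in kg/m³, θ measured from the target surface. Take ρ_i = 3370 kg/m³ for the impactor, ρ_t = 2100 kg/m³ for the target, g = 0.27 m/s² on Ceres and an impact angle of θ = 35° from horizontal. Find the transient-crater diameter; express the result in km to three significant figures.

D ≈ 253 km

In SI units: d = 8530 m, v = 7120 m/s.
(ρ_i/ρ_t)^0.36 = (3370/2100)^0.36 = 1.186
d^0.81 = 8530^0.81 = 1528
v^0.49 = 7120^0.49 = 77.22
g^-0.25 = 0.27^-0.25 = 1.387
(sin 35°)^0.5 = 0.5736^0.5 = 0.7574
D = 1.72 × 1.186 × 1528 × 77.22 × 1.387 × 0.7574 = 2.529 × 10^5 m
   = 252.9 km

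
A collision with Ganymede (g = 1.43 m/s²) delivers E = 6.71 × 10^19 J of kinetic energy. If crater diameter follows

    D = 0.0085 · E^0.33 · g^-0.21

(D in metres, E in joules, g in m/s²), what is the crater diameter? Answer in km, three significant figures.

E^0.33 = (6.71 × 10^19)^0.33 = 3.490 × 10^6
g^-0.21 = 1.43^-0.21 = 0.9276
D = 0.0085 × 3.490 × 10^6 × 0.9276 = 27517 m
   = 27.52 km

D ≈ 27.5 km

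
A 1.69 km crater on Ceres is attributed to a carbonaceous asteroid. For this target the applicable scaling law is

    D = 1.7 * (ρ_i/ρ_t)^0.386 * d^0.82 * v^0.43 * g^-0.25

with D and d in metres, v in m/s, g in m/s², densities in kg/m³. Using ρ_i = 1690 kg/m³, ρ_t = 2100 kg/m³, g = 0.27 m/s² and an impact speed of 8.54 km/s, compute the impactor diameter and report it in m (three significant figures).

d ≈ 29.2 m

Rearranging for d: d = [D / (1.7 · (1690/2100)^0.386 · 8540^0.43 · 0.27^-0.25)]^(1/0.82).
D = 1690 m.
(1690/2100)^0.386 = 0.9196
8540^0.43 = 49.04
0.27^-0.25 = 1.387
Denominator = 1.7 × 0.9196 × 49.04 × 1.387 = 106.3
D / 106.3 = 1690 / 106.3 = 15.90
d = 15.90^(1/0.82) = 15.90^1.2195 = 29.18 m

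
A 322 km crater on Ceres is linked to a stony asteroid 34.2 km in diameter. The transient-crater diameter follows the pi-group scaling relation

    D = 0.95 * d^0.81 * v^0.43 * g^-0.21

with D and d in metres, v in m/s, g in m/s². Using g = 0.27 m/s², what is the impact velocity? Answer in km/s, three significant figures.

Rearranging for v: v = [D / (0.95 · 34200^0.81 · 0.27^-0.21)]^(1/0.43).
D = 322000 m.
34200^0.81 = 4705
0.27^-0.21 = 1.316
Denominator = 0.95 × 4705 × 1.316 = 5882
D / 5882 = 322000 / 5882 = 54.74
v = 54.74^(1/0.43) = 54.74^2.3256 = 11031 m/s

v ≈ 11.0 km/s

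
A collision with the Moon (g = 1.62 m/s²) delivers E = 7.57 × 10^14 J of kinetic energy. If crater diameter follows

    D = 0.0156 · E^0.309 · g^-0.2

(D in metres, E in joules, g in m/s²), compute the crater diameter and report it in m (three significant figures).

E^0.309 = (7.57 × 10^14)^0.309 = 3.960 × 10^4
g^-0.2 = 1.62^-0.2 = 0.9080
D = 0.0156 × 3.960 × 10^4 × 0.9080 = 560.9 m

D ≈ 561 m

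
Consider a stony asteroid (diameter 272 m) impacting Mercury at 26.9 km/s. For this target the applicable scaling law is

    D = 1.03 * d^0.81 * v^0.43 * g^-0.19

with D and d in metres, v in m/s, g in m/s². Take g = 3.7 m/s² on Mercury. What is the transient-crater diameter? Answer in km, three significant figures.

D ≈ 6.05 km

In SI units: v = 26900 m/s.
d^0.81 = 272^0.81 = 93.76
v^0.43 = 26900^0.43 = 80.31
g^-0.19 = 3.7^-0.19 = 0.7799
D = 1.03 × 93.76 × 80.31 × 0.7799 = 6049 m
   = 6.049 km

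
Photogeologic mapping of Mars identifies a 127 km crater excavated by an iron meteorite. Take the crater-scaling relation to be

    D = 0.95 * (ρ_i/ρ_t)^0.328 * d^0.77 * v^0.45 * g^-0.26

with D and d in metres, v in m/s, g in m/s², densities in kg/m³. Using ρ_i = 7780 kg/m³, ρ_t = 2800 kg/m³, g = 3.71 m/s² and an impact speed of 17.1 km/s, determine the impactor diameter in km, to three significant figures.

d ≈ 15.4 km

Rearranging for d: d = [D / (0.95 · (7780/2800)^0.328 · 17100^0.45 · 3.71^-0.26)]^(1/0.77).
D = 127000 m.
(7780/2800)^0.328 = 1.398
17100^0.45 = 80.32
3.71^-0.26 = 0.7112
Denominator = 0.95 × 1.398 × 80.32 × 0.7112 = 75.87
D / 75.87 = 127000 / 75.87 = 1674
d = 1674^(1/0.77) = 1674^1.2987 = 15371 m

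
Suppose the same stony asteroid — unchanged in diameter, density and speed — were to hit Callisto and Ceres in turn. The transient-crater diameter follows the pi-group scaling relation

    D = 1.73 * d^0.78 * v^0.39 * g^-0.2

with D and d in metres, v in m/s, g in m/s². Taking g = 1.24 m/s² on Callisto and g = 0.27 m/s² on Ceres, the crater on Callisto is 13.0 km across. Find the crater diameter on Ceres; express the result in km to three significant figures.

All impactor-dependent factors cancel in the ratio, leaving D_Ceres/D_Callisto = (g_Ceres/g_Callisto)^-0.2.
(0.27/1.24)^-0.2 = 0.2177^-0.2 = 1.357
D_Ceres = 1.357 × 13.0 km = 17.6 km

D ≈ 17.6 km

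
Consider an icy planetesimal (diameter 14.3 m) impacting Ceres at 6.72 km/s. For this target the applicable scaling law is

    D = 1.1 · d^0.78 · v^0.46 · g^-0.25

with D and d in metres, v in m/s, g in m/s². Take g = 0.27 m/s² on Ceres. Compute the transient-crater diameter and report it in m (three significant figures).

D ≈ 700 m

In SI units: v = 6720 m/s.
d^0.78 = 14.3^0.78 = 7.965
v^0.46 = 6720^0.46 = 57.62
g^-0.25 = 0.27^-0.25 = 1.387
D = 1.1 × 7.965 × 57.62 × 1.387 = 700.2 m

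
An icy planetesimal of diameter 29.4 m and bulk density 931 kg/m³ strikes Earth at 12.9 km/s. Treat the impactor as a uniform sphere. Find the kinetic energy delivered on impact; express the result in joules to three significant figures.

v = 12900 m/s.
Mass m = (π/6) ρ d³ = (π/6) × 931 × (29.4)³ = 1.239 × 10^7 kg
E = ½ m v² = 0.5 × 1.239 × 10^7 × (12900)² = 1.031 × 10^15 J

E ≈ 1.03 × 10^15 J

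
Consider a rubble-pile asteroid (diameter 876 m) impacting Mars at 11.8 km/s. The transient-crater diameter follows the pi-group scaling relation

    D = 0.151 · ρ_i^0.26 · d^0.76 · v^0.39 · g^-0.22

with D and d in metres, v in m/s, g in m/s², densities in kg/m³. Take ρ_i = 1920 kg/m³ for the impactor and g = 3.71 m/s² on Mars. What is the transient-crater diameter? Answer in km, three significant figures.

D ≈ 5.39 km

In SI units: v = 11800 m/s.
ρ_i^0.26 = 1920^0.26 = 7.139
d^0.76 = 876^0.76 = 172.3
v^0.39 = 11800^0.39 = 38.73
g^-0.22 = 3.71^-0.22 = 0.7494
D = 0.151 × 7.139 × 172.3 × 38.73 × 0.7494 = 5391 m
   = 5.391 km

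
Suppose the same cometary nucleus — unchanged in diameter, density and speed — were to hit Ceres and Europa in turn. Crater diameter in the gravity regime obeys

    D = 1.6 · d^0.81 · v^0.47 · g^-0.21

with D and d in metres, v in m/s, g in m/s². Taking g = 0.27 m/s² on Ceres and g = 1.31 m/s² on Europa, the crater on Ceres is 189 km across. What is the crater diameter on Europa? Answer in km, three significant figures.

All impactor-dependent factors cancel in the ratio, leaving D_Europa/D_Ceres = (g_Europa/g_Ceres)^-0.21.
(1.31/0.27)^-0.21 = 4.852^-0.21 = 0.7177
D_Europa = 0.7177 × 189 km = 136 km

D ≈ 136 km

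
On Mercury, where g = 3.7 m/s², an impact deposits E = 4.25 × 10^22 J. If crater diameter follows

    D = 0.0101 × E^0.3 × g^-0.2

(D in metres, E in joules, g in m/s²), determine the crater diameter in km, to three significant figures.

E^0.3 = (4.25 × 10^22)^0.3 = 6.145 × 10^6
g^-0.2 = 3.7^-0.2 = 0.7698
D = 0.0101 × 6.145 × 10^6 × 0.7698 = 47777 m
   = 47.78 km

D ≈ 47.8 km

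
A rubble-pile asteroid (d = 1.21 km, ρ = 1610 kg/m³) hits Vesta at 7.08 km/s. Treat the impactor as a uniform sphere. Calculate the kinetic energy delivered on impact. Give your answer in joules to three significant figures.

d = 1210 m; v = 7080 m/s.
Mass m = (π/6) ρ d³ = (π/6) × 1610 × (1210)³ = 1.493 × 10^12 kg
E = ½ m v² = 0.5 × 1.493 × 10^12 × (7080)² = 3.742 × 10^19 J

E ≈ 3.74 × 10^19 J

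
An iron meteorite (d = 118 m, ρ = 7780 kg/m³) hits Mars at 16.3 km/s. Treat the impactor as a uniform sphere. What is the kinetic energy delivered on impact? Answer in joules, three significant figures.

v = 16300 m/s.
Mass m = (π/6) ρ d³ = (π/6) × 7780 × (118)³ = 6.693 × 10^9 kg
E = ½ m v² = 0.5 × 6.693 × 10^9 × (16300)² = 8.891 × 10^17 J

E ≈ 8.89 × 10^17 J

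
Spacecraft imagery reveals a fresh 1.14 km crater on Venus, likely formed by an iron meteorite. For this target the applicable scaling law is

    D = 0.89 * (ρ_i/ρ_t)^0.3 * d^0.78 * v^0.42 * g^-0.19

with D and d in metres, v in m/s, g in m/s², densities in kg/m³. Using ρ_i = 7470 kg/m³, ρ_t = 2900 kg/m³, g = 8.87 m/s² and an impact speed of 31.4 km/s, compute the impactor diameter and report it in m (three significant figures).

Rearranging for d: d = [D / (0.89 · (7470/2900)^0.3 · 31400^0.42 · 8.87^-0.19)]^(1/0.78).
D = 1140 m.
(7470/2900)^0.3 = 1.328
31400^0.42 = 77.39
8.87^-0.19 = 0.6605
Denominator = 0.89 × 1.328 × 77.39 × 0.6605 = 60.42
D / 60.42 = 1140 / 60.42 = 18.87
d = 18.87^(1/0.78) = 18.87^1.2821 = 43.22 m

d ≈ 43.2 m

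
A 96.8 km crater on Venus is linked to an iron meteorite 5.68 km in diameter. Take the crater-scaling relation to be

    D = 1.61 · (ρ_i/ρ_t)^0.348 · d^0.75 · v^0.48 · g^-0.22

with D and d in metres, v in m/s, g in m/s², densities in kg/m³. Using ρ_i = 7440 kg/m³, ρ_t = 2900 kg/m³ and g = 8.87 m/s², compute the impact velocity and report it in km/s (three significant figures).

v ≈ 16.9 km/s

Rearranging for v: v = [D / (1.61 · (7440/2900)^0.348 · 5680^0.75 · 8.87^-0.22)]^(1/0.48).
D = 96800 m.
(7440/2900)^0.348 = 1.388
5680^0.75 = 654.3
8.87^-0.22 = 0.6187
Denominator = 1.61 × 1.388 × 654.3 × 0.6187 = 904.6
D / 904.6 = 96800 / 904.6 = 107.0
v = 107.0^(1/0.48) = 107.0^2.0833 = 16897 m/s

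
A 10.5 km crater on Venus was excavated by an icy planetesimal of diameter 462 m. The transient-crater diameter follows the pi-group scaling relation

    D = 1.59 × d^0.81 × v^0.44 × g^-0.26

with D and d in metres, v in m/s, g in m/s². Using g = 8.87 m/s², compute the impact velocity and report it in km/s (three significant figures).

Rearranging for v: v = [D / (1.59 · 462^0.81 · 8.87^-0.26)]^(1/0.44).
D = 10500 m.
462^0.81 = 144.0
8.87^-0.26 = 0.5669
Denominator = 1.59 × 144.0 × 0.5669 = 129.8
D / 129.8 = 10500 / 129.8 = 80.89
v = 80.89^(1/0.44) = 80.89^2.2727 = 21681 m/s

v ≈ 21.7 km/s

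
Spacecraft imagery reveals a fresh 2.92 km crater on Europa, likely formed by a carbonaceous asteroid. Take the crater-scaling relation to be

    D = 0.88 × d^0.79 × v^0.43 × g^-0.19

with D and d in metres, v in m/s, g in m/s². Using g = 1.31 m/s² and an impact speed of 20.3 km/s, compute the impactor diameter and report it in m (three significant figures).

d ≈ 138 m

Rearranging for d: d = [D / (0.88 · 20300^0.43 · 1.31^-0.19)]^(1/0.79).
D = 2920 m.
20300^0.43 = 71.16
1.31^-0.19 = 0.9500
Denominator = 0.88 × 71.16 × 0.9500 = 59.49
D / 59.49 = 2920 / 59.49 = 49.08
d = 49.08^(1/0.79) = 49.08^1.2658 = 138.1 m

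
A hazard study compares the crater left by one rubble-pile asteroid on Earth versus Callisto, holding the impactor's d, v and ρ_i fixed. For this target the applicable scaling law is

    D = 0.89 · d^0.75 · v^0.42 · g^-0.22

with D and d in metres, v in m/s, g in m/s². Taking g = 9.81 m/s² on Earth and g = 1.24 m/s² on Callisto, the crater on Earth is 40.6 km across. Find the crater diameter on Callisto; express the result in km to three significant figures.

All impactor-dependent factors cancel in the ratio, leaving D_Callisto/D_Earth = (g_Callisto/g_Earth)^-0.22.
(1.24/9.81)^-0.22 = 0.1264^-0.22 = 1.576
D_Callisto = 1.576 × 40.6 km = 64.0 km

D ≈ 64.0 km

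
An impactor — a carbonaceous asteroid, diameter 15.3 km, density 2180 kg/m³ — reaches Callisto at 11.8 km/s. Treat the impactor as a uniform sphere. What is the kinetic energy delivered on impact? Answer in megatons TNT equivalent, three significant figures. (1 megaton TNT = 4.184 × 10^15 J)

d = 15300 m; v = 11800 m/s.
Mass m = (π/6) ρ d³ = (π/6) × 2180 × (15300)³ = 4.088 × 10^15 kg
E = ½ m v² = 0.5 × 4.088 × 10^15 × (11800)² = 2.846 × 10^23 J
   = 2.846 × 10^23 / 4.184×10^15 = 6.802 × 10^7 Mt

E ≈ 6.80 × 10^7 Mt TNT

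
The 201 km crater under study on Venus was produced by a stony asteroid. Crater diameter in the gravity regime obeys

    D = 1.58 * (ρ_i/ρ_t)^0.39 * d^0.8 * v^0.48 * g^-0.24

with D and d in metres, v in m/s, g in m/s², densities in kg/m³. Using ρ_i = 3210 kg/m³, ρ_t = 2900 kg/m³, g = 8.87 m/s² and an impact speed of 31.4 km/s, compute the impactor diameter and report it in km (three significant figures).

Rearranging for d: d = [D / (1.58 · (3210/2900)^0.39 · 31400^0.48 · 8.87^-0.24)]^(1/0.8).
D = 201000 m.
(3210/2900)^0.39 = 1.040
31400^0.48 = 144.1
8.87^-0.24 = 0.5922
Denominator = 1.58 × 1.040 × 144.1 × 0.5922 = 140.2
D / 140.2 = 201000 / 140.2 = 1434
d = 1434^(1/0.8) = 1434^1.25 = 8824 m

d ≈ 8.82 km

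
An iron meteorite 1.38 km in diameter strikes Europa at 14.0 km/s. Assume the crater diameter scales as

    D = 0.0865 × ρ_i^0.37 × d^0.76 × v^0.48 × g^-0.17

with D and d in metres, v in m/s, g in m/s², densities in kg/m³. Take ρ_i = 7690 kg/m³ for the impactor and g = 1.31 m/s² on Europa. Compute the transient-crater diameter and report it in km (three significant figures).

In SI units: d = 1380 m, v = 14000 m/s.
ρ_i^0.37 = 7690^0.37 = 27.40
d^0.76 = 1380^0.76 = 243.4
v^0.48 = 14000^0.48 = 97.76
g^-0.17 = 1.31^-0.17 = 0.9551
D = 0.0865 × 27.40 × 243.4 × 97.76 × 0.9551 = 53864 m
   = 53.86 km

D ≈ 53.9 km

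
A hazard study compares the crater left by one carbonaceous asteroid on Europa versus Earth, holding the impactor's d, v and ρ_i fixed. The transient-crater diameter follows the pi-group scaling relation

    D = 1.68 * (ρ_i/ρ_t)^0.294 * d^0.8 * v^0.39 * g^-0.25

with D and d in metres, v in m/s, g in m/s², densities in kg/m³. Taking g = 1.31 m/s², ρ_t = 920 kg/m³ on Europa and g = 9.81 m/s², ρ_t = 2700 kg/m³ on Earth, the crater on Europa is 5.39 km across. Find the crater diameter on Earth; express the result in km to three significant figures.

D ≈ 2.37 km

The impactor-only factors (d, v, ρ_i) cancel in the ratio, leaving D_Earth/D_Europa = (g_Earth/g_Europa)^-0.25 · (ρ_t,Europa/ρ_t,Earth)^0.294.
(9.81/1.31)^-0.25 = 7.489^-0.25 = 0.6045
(920/2700)^0.294 = 0.3407^0.294 = 0.7286
Ratio = 0.6045 × 0.7286 = 0.4404
D_Earth = 0.4404 × 5.39 km = 2.37 km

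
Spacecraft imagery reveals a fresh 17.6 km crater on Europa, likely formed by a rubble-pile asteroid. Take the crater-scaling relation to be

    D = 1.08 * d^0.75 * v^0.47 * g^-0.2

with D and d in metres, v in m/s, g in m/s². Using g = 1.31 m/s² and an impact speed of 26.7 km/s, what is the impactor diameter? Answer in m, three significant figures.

d ≈ 747 m

Rearranging for d: d = [D / (1.08 · 26700^0.47 · 1.31^-0.2)]^(1/0.75).
D = 17600 m.
26700^0.47 = 120.4
1.31^-0.2 = 0.9474
Denominator = 1.08 × 120.4 × 0.9474 = 123.2
D / 123.2 = 17600 / 123.2 = 142.9
d = 142.9^(1/0.75) = 142.9^1.3333 = 747.0 m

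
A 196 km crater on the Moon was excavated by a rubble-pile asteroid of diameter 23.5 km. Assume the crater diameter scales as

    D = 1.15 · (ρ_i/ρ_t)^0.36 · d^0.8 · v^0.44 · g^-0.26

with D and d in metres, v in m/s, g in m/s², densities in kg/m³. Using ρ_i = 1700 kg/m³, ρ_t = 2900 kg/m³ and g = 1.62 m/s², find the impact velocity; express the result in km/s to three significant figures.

Rearranging for v: v = [D / (1.15 · (1700/2900)^0.36 · 23500^0.8 · 1.62^-0.26)]^(1/0.44).
D = 196000 m.
(1700/2900)^0.36 = 0.8251
23500^0.8 = 3139
1.62^-0.26 = 0.8821
Denominator = 1.15 × 0.8251 × 3139 × 0.8821 = 2627
D / 2627 = 196000 / 2627 = 74.61
v = 74.61^(1/0.44) = 74.61^2.2727 = 18043 m/s

v ≈ 18.0 km/s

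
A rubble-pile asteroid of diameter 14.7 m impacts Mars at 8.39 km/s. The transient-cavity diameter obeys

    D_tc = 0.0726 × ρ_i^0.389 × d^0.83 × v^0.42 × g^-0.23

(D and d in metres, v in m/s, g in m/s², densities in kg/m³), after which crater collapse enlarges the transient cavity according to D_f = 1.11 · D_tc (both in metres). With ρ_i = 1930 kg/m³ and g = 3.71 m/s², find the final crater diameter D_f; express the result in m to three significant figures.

v = 8390 m/s.
ρ_i^0.389 = 1930^0.389 = 18.97
d^0.83 = 14.7^0.83 = 9.308
v^0.42 = 8390^0.42 = 44.46
g^-0.23 = 3.71^-0.23 = 0.7397
D_tc = 0.0726 × 18.97 × 9.308 × 44.46 × 0.7397 = 421.6 m
D_f = 1.11 × 421.6 = 468.0 m

D_f ≈ 468 m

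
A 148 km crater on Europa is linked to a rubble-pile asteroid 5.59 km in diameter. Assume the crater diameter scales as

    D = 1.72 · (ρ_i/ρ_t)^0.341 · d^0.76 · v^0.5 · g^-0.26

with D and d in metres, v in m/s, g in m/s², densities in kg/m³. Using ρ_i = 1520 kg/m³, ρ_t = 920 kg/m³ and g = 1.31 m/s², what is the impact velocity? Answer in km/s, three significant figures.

v ≈ 12.2 km/s

Rearranging for v: v = [D / (1.72 · (1520/920)^0.341 · 5590^0.76 · 1.31^-0.26)]^(1/0.5).
D = 148000 m.
(1520/920)^0.341 = 1.187
5590^0.76 = 704.7
1.31^-0.26 = 0.9322
Denominator = 1.72 × 1.187 × 704.7 × 0.9322 = 1341
D / 1341 = 148000 / 1341 = 110.4
v = 110.4^(1/0.5) = 110.4^2 = 12188 m/s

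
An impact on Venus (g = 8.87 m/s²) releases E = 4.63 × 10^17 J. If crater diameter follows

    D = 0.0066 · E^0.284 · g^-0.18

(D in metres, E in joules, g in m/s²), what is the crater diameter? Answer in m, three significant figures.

D ≈ 463 m

E^0.284 = (4.63 × 10^17)^0.284 = 1.040 × 10^5
g^-0.18 = 8.87^-0.18 = 0.6751
D = 0.0066 × 1.040 × 10^5 × 0.6751 = 463.4 m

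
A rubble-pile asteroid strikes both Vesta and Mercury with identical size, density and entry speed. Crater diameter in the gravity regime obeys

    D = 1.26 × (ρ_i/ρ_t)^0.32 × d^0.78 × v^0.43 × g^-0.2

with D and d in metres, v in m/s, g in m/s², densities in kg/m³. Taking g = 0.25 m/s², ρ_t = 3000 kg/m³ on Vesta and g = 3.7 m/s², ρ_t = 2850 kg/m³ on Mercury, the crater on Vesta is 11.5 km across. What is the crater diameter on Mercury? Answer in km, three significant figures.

The impactor-only factors (d, v, ρ_i) cancel in the ratio, leaving D_Mercury/D_Vesta = (g_Mercury/g_Vesta)^-0.2 · (ρ_t,Vesta/ρ_t,Mercury)^0.32.
(3.7/0.25)^-0.2 = 14.80^-0.2 = 0.5834
(3000/2850)^0.32 = 1.053^0.32 = 1.017
Ratio = 0.5834 × 1.017 = 0.5933
D_Mercury = 0.5933 × 11.5 km = 6.82 km

D ≈ 6.82 km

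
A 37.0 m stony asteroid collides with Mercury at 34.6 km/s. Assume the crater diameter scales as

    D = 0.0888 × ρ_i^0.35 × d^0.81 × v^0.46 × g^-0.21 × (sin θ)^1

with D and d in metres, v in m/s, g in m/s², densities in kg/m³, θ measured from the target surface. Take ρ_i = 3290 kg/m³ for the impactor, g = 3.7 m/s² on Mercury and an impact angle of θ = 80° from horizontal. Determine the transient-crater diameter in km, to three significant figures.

D ≈ 2.58 km

In SI units: v = 34600 m/s.
ρ_i^0.35 = 3290^0.35 = 17.02
d^0.81 = 37^0.81 = 18.63
v^0.46 = 34600^0.46 = 122.5
g^-0.21 = 3.7^-0.21 = 0.7598
(sin 80°)^1 = 0.9848^1 = 0.9848
D = 0.0888 × 17.02 × 18.63 × 122.5 × 0.7598 × 0.9848 = 2581 m
   = 2.581 km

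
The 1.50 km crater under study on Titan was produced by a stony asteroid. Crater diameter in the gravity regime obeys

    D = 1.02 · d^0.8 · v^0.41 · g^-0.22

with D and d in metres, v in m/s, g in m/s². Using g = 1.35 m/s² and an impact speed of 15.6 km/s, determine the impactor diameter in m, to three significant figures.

d ≈ 70.2 m

Rearranging for d: d = [D / (1.02 · 15600^0.41 · 1.35^-0.22)]^(1/0.8).
D = 1500 m.
15600^0.41 = 52.38
1.35^-0.22 = 0.9361
Denominator = 1.02 × 52.38 × 0.9361 = 50.01
D / 50.01 = 1500 / 50.01 = 29.99
d = 29.99^(1/0.8) = 29.99^1.25 = 70.18 m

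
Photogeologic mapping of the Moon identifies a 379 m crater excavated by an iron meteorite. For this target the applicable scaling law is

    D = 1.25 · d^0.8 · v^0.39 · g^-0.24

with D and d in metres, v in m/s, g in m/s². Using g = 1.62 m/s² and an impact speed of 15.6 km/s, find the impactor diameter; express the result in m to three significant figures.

Rearranging for d: d = [D / (1.25 · 15600^0.39 · 1.62^-0.24)]^(1/0.8).
15600^0.39 = 43.18
1.62^-0.24 = 0.8907
Denominator = 1.25 × 43.18 × 0.8907 = 48.08
D / 48.08 = 379 / 48.08 = 7.883
d = 7.883^(1/0.8) = 7.883^1.25 = 13.21 m

d ≈ 13.2 m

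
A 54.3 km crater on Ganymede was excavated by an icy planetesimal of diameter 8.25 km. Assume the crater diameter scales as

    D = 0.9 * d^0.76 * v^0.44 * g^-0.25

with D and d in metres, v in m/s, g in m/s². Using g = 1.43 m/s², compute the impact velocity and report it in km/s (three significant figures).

Rearranging for v: v = [D / (0.9 · 8250^0.76 · 1.43^-0.25)]^(1/0.44).
D = 54300 m.
8250^0.76 = 947.3
1.43^-0.25 = 0.9145
Denominator = 0.9 × 947.3 × 0.9145 = 779.7
D / 779.7 = 54300 / 779.7 = 69.64
v = 69.64^(1/0.44) = 69.64^2.2727 = 15426 m/s

v ≈ 15.4 km/s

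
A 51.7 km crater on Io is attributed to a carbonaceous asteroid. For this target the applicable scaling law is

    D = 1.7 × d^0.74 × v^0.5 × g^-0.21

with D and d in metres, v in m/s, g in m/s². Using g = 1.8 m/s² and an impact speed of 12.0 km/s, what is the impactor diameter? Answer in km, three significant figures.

Rearranging for d: d = [D / (1.7 · 12000^0.5 · 1.8^-0.21)]^(1/0.74).
D = 51700 m.
12000^0.5 = 109.5
1.8^-0.21 = 0.8839
Denominator = 1.7 × 109.5 × 0.8839 = 164.5
D / 164.5 = 51700 / 164.5 = 314.3
d = 314.3^(1/0.74) = 314.3^1.3514 = 2371 m

d ≈ 2.37 km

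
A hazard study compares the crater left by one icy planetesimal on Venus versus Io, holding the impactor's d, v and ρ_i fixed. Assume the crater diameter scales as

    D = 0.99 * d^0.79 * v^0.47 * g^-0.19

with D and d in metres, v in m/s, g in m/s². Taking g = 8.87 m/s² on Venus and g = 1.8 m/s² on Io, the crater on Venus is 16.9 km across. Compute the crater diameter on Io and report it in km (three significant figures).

All impactor-dependent factors cancel in the ratio, leaving D_Io/D_Venus = (g_Io/g_Venus)^-0.19.
(1.8/8.87)^-0.19 = 0.2029^-0.19 = 1.354
D_Io = 1.354 × 16.9 km = 22.9 km

D ≈ 22.9 km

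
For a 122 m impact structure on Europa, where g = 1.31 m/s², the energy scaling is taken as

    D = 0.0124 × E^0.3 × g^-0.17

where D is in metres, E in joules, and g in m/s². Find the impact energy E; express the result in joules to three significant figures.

Rearranging: E = [D / (0.0124 · g^-0.17)]^(1/0.3).
g^-0.17 = 1.31^-0.17 = 0.9551
D / (0.0124 × 0.9551) = 122 / (0.01184) = 1.030 × 10^4
E = (1.030 × 10^4)^3.3333 = 2.377 × 10^13 J

E ≈ 2.38 × 10^13 J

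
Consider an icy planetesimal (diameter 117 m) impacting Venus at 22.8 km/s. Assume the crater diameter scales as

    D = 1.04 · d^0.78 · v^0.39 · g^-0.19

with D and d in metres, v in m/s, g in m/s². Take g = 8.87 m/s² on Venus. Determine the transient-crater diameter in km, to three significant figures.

In SI units: v = 22800 m/s.
d^0.78 = 117^0.78 = 41.04
v^0.39 = 22800^0.39 = 50.07
g^-0.19 = 8.87^-0.19 = 0.6605
D = 1.04 × 41.04 × 50.07 × 0.6605 = 1412 m
   = 1.412 km

D ≈ 1.41 km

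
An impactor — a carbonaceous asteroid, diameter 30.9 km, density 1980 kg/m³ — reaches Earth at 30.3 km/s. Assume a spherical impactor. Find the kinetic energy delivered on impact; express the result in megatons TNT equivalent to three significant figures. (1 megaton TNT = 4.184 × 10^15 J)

E ≈ 3.36 × 10^9 Mt TNT

d = 30900 m; v = 30300 m/s.
Mass m = (π/6) ρ d³ = (π/6) × 1980 × (30900)³ = 3.059 × 10^16 kg
E = ½ m v² = 0.5 × 3.059 × 10^16 × (30300)² = 1.404 × 10^25 J
   = 1.404 × 10^25 / 4.184×10^15 = 3.356 × 10^9 Mt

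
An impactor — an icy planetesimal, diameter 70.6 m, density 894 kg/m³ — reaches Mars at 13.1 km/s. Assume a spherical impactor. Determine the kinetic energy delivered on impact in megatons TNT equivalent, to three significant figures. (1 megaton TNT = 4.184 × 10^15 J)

E ≈ 3.38 Mt TNT

v = 13100 m/s.
Mass m = (π/6) ρ d³ = (π/6) × 894 × (70.6)³ = 1.647 × 10^8 kg
E = ½ m v² = 0.5 × 1.647 × 10^8 × (13100)² = 1.413 × 10^16 J
   = 1.413 × 10^16 / 4.184×10^15 = 3.377 Mt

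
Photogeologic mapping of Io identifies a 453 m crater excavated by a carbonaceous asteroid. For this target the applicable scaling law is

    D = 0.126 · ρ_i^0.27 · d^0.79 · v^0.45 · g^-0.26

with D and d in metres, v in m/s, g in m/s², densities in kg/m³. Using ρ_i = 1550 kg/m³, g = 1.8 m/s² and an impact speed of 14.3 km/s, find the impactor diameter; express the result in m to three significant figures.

Rearranging for d: d = [D / (0.126 · 1550^0.27 · 14300^0.45 · 1.8^-0.26)]^(1/0.79).
1550^0.27 = 7.268
14300^0.45 = 74.11
1.8^-0.26 = 0.8583
Denominator = 0.126 × 7.268 × 74.11 × 0.8583 = 58.25
D / 58.25 = 453 / 58.25 = 7.777
d = 7.777^(1/0.79) = 7.777^1.2658 = 13.41 m

d ≈ 13.4 m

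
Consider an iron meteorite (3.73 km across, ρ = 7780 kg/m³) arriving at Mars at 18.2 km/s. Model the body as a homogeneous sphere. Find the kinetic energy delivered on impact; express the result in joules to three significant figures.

E ≈ 3.50 × 10^22 J

d = 3730 m; v = 18200 m/s.
Mass m = (π/6) ρ d³ = (π/6) × 7780 × (3730)³ = 2.114 × 10^14 kg
E = ½ m v² = 0.5 × 2.114 × 10^14 × (18200)² = 3.501 × 10^22 J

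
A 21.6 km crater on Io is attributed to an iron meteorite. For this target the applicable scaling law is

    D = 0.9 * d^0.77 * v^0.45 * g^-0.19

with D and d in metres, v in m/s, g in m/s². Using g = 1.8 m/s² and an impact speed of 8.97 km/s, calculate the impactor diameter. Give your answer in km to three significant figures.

Rearranging for d: d = [D / (0.9 · 8970^0.45 · 1.8^-0.19)]^(1/0.77).
D = 21600 m.
8970^0.45 = 60.08
1.8^-0.19 = 0.8943
Denominator = 0.9 × 60.08 × 0.8943 = 48.36
D / 48.36 = 21600 / 48.36 = 446.7
d = 446.7^(1/0.77) = 446.7^1.2987 = 2764 m

d ≈ 2.76 km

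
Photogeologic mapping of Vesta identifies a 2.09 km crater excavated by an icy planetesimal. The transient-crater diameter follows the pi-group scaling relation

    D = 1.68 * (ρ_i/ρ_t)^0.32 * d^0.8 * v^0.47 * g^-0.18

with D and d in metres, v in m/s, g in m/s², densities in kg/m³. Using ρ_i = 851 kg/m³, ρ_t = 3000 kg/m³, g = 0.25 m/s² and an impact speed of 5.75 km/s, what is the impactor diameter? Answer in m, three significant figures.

d ≈ 55.4 m

Rearranging for d: d = [D / (1.68 · (851/3000)^0.32 · 5750^0.47 · 0.25^-0.18)]^(1/0.8).
D = 2090 m.
(851/3000)^0.32 = 0.6682
5750^0.47 = 58.48
0.25^-0.18 = 1.283
Denominator = 1.68 × 0.6682 × 58.48 × 1.283 = 84.23
D / 84.23 = 2090 / 84.23 = 24.81
d = 24.81^(1/0.8) = 24.81^1.25 = 55.37 m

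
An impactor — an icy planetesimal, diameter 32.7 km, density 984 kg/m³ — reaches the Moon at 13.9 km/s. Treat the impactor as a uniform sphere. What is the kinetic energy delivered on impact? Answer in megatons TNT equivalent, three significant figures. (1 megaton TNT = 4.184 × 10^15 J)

E ≈ 4.16 × 10^8 Mt TNT

d = 32700 m; v = 13900 m/s.
Mass m = (π/6) ρ d³ = (π/6) × 984 × (32700)³ = 1.802 × 10^16 kg
E = ½ m v² = 0.5 × 1.802 × 10^16 × (13900)² = 1.741 × 10^24 J
   = 1.741 × 10^24 / 4.184×10^15 = 4.161 × 10^8 Mt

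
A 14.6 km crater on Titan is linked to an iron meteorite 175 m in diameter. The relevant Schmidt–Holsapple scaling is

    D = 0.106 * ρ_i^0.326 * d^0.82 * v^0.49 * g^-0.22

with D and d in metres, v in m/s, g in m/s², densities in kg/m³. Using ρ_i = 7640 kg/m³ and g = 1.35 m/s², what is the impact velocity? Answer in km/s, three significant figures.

v ≈ 16.2 km/s

Rearranging for v: v = [D / (0.106 · 7640^0.326 · 175^0.82 · 1.35^-0.22)]^(1/0.49).
D = 14600 m.
7640^0.326 = 18.45
175^0.82 = 69.07
1.35^-0.22 = 0.9361
Denominator = 0.106 × 18.45 × 69.07 × 0.9361 = 126.4
D / 126.4 = 14600 / 126.4 = 115.5
v = 115.5^(1/0.49) = 115.5^2.0408 = 16193 m/s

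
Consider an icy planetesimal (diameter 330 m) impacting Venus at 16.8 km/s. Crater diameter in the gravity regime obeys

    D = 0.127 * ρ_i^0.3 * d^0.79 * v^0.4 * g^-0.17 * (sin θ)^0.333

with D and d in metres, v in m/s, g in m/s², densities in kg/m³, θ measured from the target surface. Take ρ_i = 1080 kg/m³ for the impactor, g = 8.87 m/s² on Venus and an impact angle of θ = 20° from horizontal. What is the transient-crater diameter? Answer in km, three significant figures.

In SI units: v = 16800 m/s.
ρ_i^0.3 = 1080^0.3 = 8.129
d^0.79 = 330^0.79 = 97.64
v^0.4 = 16800^0.4 = 48.99
g^-0.17 = 8.87^-0.17 = 0.6900
(sin 20°)^0.333 = 0.3420^0.333 = 0.6996
D = 0.127 × 8.129 × 97.64 × 48.99 × 0.6900 × 0.6996 = 2384 m
   = 2.384 km

D ≈ 2.38 km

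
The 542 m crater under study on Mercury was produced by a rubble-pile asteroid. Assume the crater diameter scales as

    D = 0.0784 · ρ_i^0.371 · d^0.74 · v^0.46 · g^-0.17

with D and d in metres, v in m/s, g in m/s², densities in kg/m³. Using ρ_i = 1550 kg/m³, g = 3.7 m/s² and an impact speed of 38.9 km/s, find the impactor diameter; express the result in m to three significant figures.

Rearranging for d: d = [D / (0.0784 · 1550^0.371 · 38900^0.46 · 3.7^-0.17)]^(1/0.74).
1550^0.371 = 15.26
38900^0.46 = 129.2
3.7^-0.17 = 0.8006
Denominator = 0.0784 × 15.26 × 129.2 × 0.8006 = 123.8
D / 123.8 = 542 / 123.8 = 4.378
d = 4.378^(1/0.74) = 4.378^1.3514 = 7.356 m

d ≈ 7.36 m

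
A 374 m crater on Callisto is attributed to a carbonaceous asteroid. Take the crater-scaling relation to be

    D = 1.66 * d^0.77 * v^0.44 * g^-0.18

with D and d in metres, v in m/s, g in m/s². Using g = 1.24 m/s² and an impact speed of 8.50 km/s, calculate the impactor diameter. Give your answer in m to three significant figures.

Rearranging for d: d = [D / (1.66 · 8500^0.44 · 1.24^-0.18)]^(1/0.77).
8500^0.44 = 53.57
1.24^-0.18 = 0.9620
Denominator = 1.66 × 53.57 × 0.9620 = 85.55
D / 85.55 = 374 / 85.55 = 4.372
d = 4.372^(1/0.77) = 4.372^1.2987 = 6.793 m

d ≈ 6.79 m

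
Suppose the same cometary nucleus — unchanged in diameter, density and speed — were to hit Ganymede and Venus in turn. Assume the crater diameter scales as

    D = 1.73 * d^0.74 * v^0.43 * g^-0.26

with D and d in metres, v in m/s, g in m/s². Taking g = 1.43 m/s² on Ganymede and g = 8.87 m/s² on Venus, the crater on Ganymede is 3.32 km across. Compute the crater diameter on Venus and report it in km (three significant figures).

All impactor-dependent factors cancel in the ratio, leaving D_Venus/D_Ganymede = (g_Venus/g_Ganymede)^-0.26.
(8.87/1.43)^-0.26 = 6.203^-0.26 = 0.6222
D_Venus = 0.6222 × 3.32 km = 2.07 km

D ≈ 2.07 km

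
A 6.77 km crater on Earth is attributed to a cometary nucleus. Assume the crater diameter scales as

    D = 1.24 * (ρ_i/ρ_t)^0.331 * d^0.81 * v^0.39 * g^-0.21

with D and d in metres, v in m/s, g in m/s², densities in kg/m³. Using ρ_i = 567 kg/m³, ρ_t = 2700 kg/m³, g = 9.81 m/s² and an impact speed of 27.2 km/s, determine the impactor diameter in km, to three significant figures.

Rearranging for d: d = [D / (1.24 · (567/2700)^0.331 · 27200^0.39 · 9.81^-0.21)]^(1/0.81).
D = 6770 m.
(567/2700)^0.331 = 0.5966
27200^0.39 = 53.64
9.81^-0.21 = 0.6191
Denominator = 1.24 × 0.5966 × 53.64 × 0.6191 = 24.57
D / 24.57 = 6770 / 24.57 = 275.5
d = 275.5^(1/0.81) = 275.5^1.2346 = 1029 m

d ≈ 1.03 km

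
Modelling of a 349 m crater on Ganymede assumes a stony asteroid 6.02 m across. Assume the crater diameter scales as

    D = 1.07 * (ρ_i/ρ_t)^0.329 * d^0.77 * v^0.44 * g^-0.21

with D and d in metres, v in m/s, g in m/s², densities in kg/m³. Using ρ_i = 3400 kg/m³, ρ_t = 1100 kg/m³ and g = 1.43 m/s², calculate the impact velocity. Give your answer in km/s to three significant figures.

Rearranging for v: v = [D / (1.07 · (3400/1100)^0.329 · 6.02^0.77 · 1.43^-0.21)]^(1/0.44).
(3400/1100)^0.329 = 1.450
6.02^0.77 = 3.984
1.43^-0.21 = 0.9276
Denominator = 1.07 × 1.450 × 3.984 × 0.9276 = 5.734
D / 5.734 = 349 / 5.734 = 60.87
v = 60.87^(1/0.44) = 60.87^2.2727 = 11361 m/s

v ≈ 11.4 km/s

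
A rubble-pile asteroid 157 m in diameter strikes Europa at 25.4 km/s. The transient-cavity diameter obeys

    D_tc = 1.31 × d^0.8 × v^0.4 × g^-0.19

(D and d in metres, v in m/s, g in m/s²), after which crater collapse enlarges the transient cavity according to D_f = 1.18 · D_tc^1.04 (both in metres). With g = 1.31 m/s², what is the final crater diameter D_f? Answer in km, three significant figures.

D_f ≈ 6.76 km

v = 25400 m/s.
d^0.8 = 157^0.8 = 57.11
v^0.4 = 25400^0.4 = 57.80
g^-0.19 = 1.31^-0.19 = 0.9500
D_tc = 1.31 × 57.11 × 57.80 × 0.9500 = 4108 m
D_f = 1.18 × (4108)^1.04 = 6762 m
     = 6.762 km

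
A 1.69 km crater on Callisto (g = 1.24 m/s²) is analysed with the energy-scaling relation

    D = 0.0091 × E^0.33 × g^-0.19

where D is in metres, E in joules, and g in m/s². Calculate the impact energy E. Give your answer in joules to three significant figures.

E ≈ 1.05 × 10^16 J

Rearranging: E = [D / (0.0091 · g^-0.19)]^(1/0.33).
D = 1690 m.
g^-0.19 = 1.24^-0.19 = 0.9600
D / (0.0091 × 0.9600) = 1690 / (8.736 × 10^-3) = 1.935 × 10^5
E = (1.935 × 10^5)^3.0303 = 1.048 × 10^16 J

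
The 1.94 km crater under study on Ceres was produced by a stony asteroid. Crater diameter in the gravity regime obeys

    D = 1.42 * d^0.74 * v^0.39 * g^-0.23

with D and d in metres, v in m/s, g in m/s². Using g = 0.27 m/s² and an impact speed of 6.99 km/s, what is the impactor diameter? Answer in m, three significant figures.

Rearranging for d: d = [D / (1.42 · 6990^0.39 · 0.27^-0.23)]^(1/0.74).
D = 1940 m.
6990^0.39 = 31.58
0.27^-0.23 = 1.351
Denominator = 1.42 × 31.58 × 1.351 = 60.58
D / 60.58 = 1940 / 60.58 = 32.02
d = 32.02^(1/0.74) = 32.02^1.3514 = 108.2 m

d ≈ 108 m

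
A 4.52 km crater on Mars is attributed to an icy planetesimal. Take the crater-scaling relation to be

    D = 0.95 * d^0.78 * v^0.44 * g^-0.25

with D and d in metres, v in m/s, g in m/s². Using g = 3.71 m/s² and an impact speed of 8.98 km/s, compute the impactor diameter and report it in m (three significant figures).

d ≈ 465 m

Rearranging for d: d = [D / (0.95 · 8980^0.44 · 3.71^-0.25)]^(1/0.78).
D = 4520 m.
8980^0.44 = 54.88
3.71^-0.25 = 0.7205
Denominator = 0.95 × 54.88 × 0.7205 = 37.56
D / 37.56 = 4520 / 37.56 = 120.3
d = 120.3^(1/0.78) = 120.3^1.2821 = 464.6 m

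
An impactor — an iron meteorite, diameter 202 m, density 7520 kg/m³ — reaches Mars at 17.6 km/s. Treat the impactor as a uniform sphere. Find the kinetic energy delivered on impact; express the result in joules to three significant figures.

v = 17600 m/s.
Mass m = (π/6) ρ d³ = (π/6) × 7520 × (202)³ = 3.245 × 10^10 kg
E = ½ m v² = 0.5 × 3.245 × 10^10 × (17600)² = 5.026 × 10^18 J

E ≈ 5.03 × 10^18 J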